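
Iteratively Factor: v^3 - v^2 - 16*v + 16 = (v - 4)*(v^2 + 3*v - 4) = (v - 4)*(v + 4)*(v - 1)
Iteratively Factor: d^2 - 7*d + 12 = (d - 4)*(d - 3)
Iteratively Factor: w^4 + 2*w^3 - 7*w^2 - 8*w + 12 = (w - 2)*(w^3 + 4*w^2 + w - 6) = (w - 2)*(w + 3)*(w^2 + w - 2) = (w - 2)*(w - 1)*(w + 3)*(w + 2)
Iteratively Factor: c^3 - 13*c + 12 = (c - 3)*(c^2 + 3*c - 4) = (c - 3)*(c - 1)*(c + 4)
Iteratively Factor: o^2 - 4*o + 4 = (o - 2)*(o - 2)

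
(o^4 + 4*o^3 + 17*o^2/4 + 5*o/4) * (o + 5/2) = o^5 + 13*o^4/2 + 57*o^3/4 + 95*o^2/8 + 25*o/8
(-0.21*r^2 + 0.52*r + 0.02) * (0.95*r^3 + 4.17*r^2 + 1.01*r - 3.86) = -0.1995*r^5 - 0.3817*r^4 + 1.9753*r^3 + 1.4192*r^2 - 1.987*r - 0.0772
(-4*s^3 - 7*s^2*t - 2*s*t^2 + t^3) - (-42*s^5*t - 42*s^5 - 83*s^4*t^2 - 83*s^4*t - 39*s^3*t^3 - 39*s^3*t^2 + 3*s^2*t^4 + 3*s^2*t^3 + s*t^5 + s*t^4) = 42*s^5*t + 42*s^5 + 83*s^4*t^2 + 83*s^4*t + 39*s^3*t^3 + 39*s^3*t^2 - 4*s^3 - 3*s^2*t^4 - 3*s^2*t^3 - 7*s^2*t - s*t^5 - s*t^4 - 2*s*t^2 + t^3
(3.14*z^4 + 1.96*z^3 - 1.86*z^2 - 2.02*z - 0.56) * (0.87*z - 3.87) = 2.7318*z^5 - 10.4466*z^4 - 9.2034*z^3 + 5.4408*z^2 + 7.3302*z + 2.1672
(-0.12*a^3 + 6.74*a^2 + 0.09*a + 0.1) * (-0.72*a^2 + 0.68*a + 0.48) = 0.0864*a^5 - 4.9344*a^4 + 4.4608*a^3 + 3.2244*a^2 + 0.1112*a + 0.048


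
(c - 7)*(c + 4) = c^2 - 3*c - 28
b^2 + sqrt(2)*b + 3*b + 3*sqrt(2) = (b + 3)*(b + sqrt(2))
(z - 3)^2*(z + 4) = z^3 - 2*z^2 - 15*z + 36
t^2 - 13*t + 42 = (t - 7)*(t - 6)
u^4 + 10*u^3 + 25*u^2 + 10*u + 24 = (u + 4)*(u + 6)*(-I*u + 1)*(I*u + 1)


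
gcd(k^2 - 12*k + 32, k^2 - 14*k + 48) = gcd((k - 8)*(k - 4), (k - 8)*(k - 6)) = k - 8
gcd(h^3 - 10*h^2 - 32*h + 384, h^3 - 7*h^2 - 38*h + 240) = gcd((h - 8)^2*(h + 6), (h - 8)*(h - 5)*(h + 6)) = h^2 - 2*h - 48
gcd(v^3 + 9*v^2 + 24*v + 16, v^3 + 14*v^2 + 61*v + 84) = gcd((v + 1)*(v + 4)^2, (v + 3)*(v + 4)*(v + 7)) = v + 4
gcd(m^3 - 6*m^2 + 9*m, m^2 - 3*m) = m^2 - 3*m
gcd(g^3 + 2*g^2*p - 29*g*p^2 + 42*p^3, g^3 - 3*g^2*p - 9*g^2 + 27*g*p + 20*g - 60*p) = -g + 3*p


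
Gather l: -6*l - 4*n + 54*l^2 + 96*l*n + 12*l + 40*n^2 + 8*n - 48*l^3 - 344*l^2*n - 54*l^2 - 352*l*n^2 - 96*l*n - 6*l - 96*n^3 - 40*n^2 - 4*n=-48*l^3 - 344*l^2*n - 352*l*n^2 - 96*n^3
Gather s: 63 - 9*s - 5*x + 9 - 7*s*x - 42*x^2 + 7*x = s*(-7*x - 9) - 42*x^2 + 2*x + 72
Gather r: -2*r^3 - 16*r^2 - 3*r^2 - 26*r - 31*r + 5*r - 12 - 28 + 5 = -2*r^3 - 19*r^2 - 52*r - 35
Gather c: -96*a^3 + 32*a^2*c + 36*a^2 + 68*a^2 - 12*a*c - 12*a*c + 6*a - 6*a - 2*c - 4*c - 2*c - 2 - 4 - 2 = -96*a^3 + 104*a^2 + c*(32*a^2 - 24*a - 8) - 8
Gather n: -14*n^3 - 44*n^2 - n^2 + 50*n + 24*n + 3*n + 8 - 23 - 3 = -14*n^3 - 45*n^2 + 77*n - 18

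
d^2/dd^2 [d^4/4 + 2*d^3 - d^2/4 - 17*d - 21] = 3*d^2 + 12*d - 1/2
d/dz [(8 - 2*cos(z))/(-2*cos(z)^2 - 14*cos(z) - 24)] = (cos(z)^2 - 8*cos(z) - 40)*sin(z)/(cos(z)^2 + 7*cos(z) + 12)^2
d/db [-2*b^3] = -6*b^2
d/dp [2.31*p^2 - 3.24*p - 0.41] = 4.62*p - 3.24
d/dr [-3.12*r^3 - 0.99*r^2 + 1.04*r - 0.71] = -9.36*r^2 - 1.98*r + 1.04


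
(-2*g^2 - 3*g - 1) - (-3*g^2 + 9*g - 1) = g^2 - 12*g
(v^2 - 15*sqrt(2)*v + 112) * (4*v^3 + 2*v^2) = 4*v^5 - 60*sqrt(2)*v^4 + 2*v^4 - 30*sqrt(2)*v^3 + 448*v^3 + 224*v^2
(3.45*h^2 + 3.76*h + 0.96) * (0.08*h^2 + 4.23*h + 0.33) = 0.276*h^4 + 14.8943*h^3 + 17.1201*h^2 + 5.3016*h + 0.3168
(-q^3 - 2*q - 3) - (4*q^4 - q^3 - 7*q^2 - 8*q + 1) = -4*q^4 + 7*q^2 + 6*q - 4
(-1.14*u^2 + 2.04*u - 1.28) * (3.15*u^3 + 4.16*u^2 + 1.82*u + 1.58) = -3.591*u^5 + 1.6836*u^4 + 2.3796*u^3 - 3.4132*u^2 + 0.8936*u - 2.0224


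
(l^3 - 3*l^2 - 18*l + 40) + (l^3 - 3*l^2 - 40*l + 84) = 2*l^3 - 6*l^2 - 58*l + 124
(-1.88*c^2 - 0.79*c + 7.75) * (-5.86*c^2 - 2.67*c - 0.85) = 11.0168*c^4 + 9.649*c^3 - 41.7077*c^2 - 20.021*c - 6.5875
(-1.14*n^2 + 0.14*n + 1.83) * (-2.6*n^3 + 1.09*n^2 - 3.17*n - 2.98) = 2.964*n^5 - 1.6066*n^4 - 0.991600000000001*n^3 + 4.9481*n^2 - 6.2183*n - 5.4534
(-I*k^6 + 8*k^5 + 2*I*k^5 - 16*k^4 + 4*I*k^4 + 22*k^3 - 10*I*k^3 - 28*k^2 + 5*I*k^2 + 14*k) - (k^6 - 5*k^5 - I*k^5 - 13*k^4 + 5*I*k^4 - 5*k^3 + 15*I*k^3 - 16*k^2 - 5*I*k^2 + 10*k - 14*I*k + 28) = -k^6 - I*k^6 + 13*k^5 + 3*I*k^5 - 3*k^4 - I*k^4 + 27*k^3 - 25*I*k^3 - 12*k^2 + 10*I*k^2 + 4*k + 14*I*k - 28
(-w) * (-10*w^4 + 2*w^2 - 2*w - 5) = 10*w^5 - 2*w^3 + 2*w^2 + 5*w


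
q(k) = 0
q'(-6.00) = 0.00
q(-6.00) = 0.00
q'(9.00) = 0.00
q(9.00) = 0.00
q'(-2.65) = 0.00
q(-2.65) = 0.00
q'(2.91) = 0.00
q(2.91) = 0.00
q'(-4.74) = 0.00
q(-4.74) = 0.00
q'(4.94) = 0.00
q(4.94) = 0.00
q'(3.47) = 0.00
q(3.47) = 0.00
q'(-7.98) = 0.00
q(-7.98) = 0.00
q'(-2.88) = 0.00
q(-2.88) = 0.00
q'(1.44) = 0.00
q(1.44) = 0.00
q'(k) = 0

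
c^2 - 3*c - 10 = (c - 5)*(c + 2)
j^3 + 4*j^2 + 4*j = j*(j + 2)^2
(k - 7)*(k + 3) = k^2 - 4*k - 21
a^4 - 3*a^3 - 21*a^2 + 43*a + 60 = (a - 5)*(a - 3)*(a + 1)*(a + 4)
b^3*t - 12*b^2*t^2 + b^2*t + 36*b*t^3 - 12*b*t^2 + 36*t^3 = (b - 6*t)^2*(b*t + t)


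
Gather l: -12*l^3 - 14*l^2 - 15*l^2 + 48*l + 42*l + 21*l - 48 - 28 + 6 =-12*l^3 - 29*l^2 + 111*l - 70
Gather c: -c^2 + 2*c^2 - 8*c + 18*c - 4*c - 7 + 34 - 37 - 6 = c^2 + 6*c - 16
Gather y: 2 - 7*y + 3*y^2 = 3*y^2 - 7*y + 2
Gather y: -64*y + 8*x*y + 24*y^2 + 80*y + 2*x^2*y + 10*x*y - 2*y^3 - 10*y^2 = -2*y^3 + 14*y^2 + y*(2*x^2 + 18*x + 16)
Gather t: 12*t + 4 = 12*t + 4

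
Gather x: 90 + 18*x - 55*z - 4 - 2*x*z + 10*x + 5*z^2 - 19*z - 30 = x*(28 - 2*z) + 5*z^2 - 74*z + 56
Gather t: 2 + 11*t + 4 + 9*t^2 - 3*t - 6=9*t^2 + 8*t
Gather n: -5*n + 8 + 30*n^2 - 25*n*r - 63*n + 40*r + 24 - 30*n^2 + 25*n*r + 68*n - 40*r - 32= 0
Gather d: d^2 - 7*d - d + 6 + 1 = d^2 - 8*d + 7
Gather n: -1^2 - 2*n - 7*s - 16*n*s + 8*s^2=n*(-16*s - 2) + 8*s^2 - 7*s - 1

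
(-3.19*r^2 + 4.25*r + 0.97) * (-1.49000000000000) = 4.7531*r^2 - 6.3325*r - 1.4453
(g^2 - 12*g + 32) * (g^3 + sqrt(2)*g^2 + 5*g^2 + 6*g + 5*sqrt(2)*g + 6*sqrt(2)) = g^5 - 7*g^4 + sqrt(2)*g^4 - 22*g^3 - 7*sqrt(2)*g^3 - 22*sqrt(2)*g^2 + 88*g^2 + 88*sqrt(2)*g + 192*g + 192*sqrt(2)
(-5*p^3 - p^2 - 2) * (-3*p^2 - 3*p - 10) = 15*p^5 + 18*p^4 + 53*p^3 + 16*p^2 + 6*p + 20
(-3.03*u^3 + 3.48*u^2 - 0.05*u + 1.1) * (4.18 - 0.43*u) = 1.3029*u^4 - 14.1618*u^3 + 14.5679*u^2 - 0.682*u + 4.598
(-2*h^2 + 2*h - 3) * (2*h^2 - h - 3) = -4*h^4 + 6*h^3 - 2*h^2 - 3*h + 9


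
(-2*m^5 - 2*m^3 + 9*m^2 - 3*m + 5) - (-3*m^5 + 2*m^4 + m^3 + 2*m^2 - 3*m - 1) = m^5 - 2*m^4 - 3*m^3 + 7*m^2 + 6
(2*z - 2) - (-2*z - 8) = 4*z + 6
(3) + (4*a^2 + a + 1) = 4*a^2 + a + 4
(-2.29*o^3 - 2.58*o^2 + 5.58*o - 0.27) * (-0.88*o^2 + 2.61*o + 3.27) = 2.0152*o^5 - 3.7065*o^4 - 19.1325*o^3 + 6.3648*o^2 + 17.5419*o - 0.8829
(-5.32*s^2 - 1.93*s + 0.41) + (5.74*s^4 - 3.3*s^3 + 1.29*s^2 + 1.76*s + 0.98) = 5.74*s^4 - 3.3*s^3 - 4.03*s^2 - 0.17*s + 1.39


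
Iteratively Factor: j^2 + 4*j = (j)*(j + 4)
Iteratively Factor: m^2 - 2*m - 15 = (m - 5)*(m + 3)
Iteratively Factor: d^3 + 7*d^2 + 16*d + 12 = (d + 2)*(d^2 + 5*d + 6) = (d + 2)^2*(d + 3)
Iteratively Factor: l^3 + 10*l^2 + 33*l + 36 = (l + 3)*(l^2 + 7*l + 12) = (l + 3)^2*(l + 4)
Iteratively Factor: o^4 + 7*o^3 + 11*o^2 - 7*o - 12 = (o + 4)*(o^3 + 3*o^2 - o - 3) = (o + 3)*(o + 4)*(o^2 - 1) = (o + 1)*(o + 3)*(o + 4)*(o - 1)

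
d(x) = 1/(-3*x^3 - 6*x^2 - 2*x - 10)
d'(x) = (9*x^2 + 12*x + 2)/(-3*x^3 - 6*x^2 - 2*x - 10)^2 = (9*x^2 + 12*x + 2)/(3*x^3 + 6*x^2 + 2*x + 10)^2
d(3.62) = -0.00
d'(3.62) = 0.00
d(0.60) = -0.07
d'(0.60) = 0.06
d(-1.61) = -0.10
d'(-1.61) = 0.06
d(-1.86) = -0.13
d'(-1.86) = 0.18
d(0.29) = -0.09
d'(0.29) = 0.05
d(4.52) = -0.00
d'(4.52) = 0.00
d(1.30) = -0.03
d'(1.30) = 0.04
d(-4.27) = 0.01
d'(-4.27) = 0.01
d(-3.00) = 0.04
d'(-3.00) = 0.09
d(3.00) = -0.00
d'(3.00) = 0.01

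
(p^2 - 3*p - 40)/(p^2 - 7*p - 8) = (p + 5)/(p + 1)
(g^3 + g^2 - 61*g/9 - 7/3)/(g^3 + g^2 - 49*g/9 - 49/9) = (3*g^2 + 10*g + 3)/(3*g^2 + 10*g + 7)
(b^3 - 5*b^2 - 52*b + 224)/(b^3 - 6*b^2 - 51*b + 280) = (b - 4)/(b - 5)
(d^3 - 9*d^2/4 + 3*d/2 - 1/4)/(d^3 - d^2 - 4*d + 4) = (4*d^2 - 5*d + 1)/(4*(d^2 - 4))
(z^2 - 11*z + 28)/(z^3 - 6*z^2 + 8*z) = (z - 7)/(z*(z - 2))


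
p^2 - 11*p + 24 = (p - 8)*(p - 3)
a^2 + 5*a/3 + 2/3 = (a + 2/3)*(a + 1)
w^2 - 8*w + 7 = (w - 7)*(w - 1)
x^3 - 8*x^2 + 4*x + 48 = (x - 6)*(x - 4)*(x + 2)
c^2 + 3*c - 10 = (c - 2)*(c + 5)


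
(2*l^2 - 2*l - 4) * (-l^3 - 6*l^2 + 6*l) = -2*l^5 - 10*l^4 + 28*l^3 + 12*l^2 - 24*l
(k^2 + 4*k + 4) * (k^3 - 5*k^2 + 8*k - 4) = k^5 - k^4 - 8*k^3 + 8*k^2 + 16*k - 16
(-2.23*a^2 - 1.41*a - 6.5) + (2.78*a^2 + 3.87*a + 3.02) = 0.55*a^2 + 2.46*a - 3.48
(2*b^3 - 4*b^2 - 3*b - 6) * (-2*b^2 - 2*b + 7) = -4*b^5 + 4*b^4 + 28*b^3 - 10*b^2 - 9*b - 42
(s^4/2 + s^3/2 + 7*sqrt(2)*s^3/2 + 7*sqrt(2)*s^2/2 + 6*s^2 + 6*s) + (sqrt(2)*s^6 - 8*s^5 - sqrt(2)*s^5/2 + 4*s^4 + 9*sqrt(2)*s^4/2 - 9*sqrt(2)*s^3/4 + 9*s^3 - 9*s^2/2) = sqrt(2)*s^6 - 8*s^5 - sqrt(2)*s^5/2 + 9*s^4/2 + 9*sqrt(2)*s^4/2 + 5*sqrt(2)*s^3/4 + 19*s^3/2 + 3*s^2/2 + 7*sqrt(2)*s^2/2 + 6*s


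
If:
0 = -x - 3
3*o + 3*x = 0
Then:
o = 3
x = -3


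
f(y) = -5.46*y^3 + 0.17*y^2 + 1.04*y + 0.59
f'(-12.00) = -2361.76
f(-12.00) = 9447.47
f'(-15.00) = -3689.56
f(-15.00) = 18450.74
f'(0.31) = -0.43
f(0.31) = 0.77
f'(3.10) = -155.32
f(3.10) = -157.21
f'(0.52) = -3.21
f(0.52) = 0.41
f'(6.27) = -640.77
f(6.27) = -1332.05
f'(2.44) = -95.65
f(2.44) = -75.18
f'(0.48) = -2.57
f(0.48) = 0.52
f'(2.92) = -137.63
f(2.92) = -130.86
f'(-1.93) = -60.63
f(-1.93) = 38.47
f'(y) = -16.38*y^2 + 0.34*y + 1.04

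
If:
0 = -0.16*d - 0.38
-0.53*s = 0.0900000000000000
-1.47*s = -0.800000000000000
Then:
No Solution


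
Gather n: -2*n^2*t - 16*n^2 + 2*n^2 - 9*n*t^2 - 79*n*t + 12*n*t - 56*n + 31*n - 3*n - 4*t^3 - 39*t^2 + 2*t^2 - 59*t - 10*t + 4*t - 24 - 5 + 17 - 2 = n^2*(-2*t - 14) + n*(-9*t^2 - 67*t - 28) - 4*t^3 - 37*t^2 - 65*t - 14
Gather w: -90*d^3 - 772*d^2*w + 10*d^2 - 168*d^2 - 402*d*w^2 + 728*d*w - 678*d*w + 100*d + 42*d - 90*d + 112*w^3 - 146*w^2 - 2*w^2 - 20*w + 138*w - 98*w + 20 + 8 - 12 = -90*d^3 - 158*d^2 + 52*d + 112*w^3 + w^2*(-402*d - 148) + w*(-772*d^2 + 50*d + 20) + 16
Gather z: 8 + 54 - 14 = 48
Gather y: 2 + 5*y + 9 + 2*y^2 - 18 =2*y^2 + 5*y - 7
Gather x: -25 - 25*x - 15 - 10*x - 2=-35*x - 42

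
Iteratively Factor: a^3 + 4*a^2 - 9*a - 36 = (a + 4)*(a^2 - 9) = (a + 3)*(a + 4)*(a - 3)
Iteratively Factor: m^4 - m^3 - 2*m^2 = (m - 2)*(m^3 + m^2) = m*(m - 2)*(m^2 + m) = m^2*(m - 2)*(m + 1)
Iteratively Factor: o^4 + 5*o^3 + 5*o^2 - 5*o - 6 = (o + 1)*(o^3 + 4*o^2 + o - 6) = (o + 1)*(o + 2)*(o^2 + 2*o - 3) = (o - 1)*(o + 1)*(o + 2)*(o + 3)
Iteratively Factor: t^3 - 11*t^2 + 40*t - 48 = (t - 4)*(t^2 - 7*t + 12) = (t - 4)^2*(t - 3)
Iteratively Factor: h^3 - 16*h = (h - 4)*(h^2 + 4*h) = h*(h - 4)*(h + 4)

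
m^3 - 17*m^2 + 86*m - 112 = (m - 8)*(m - 7)*(m - 2)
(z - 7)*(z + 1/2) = z^2 - 13*z/2 - 7/2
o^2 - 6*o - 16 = (o - 8)*(o + 2)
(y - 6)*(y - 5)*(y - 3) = y^3 - 14*y^2 + 63*y - 90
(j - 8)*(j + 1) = j^2 - 7*j - 8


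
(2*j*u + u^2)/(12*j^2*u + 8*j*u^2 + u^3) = 1/(6*j + u)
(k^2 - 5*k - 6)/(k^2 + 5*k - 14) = (k^2 - 5*k - 6)/(k^2 + 5*k - 14)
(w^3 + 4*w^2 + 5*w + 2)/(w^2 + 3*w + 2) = w + 1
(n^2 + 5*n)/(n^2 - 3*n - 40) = n/(n - 8)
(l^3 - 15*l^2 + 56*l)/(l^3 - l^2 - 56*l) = (l - 7)/(l + 7)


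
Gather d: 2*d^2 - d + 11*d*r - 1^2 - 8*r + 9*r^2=2*d^2 + d*(11*r - 1) + 9*r^2 - 8*r - 1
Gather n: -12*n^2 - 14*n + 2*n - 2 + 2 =-12*n^2 - 12*n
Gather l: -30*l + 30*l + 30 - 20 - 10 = 0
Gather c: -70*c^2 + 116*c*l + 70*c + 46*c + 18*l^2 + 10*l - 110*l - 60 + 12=-70*c^2 + c*(116*l + 116) + 18*l^2 - 100*l - 48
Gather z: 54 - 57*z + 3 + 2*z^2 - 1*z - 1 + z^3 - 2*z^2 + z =z^3 - 57*z + 56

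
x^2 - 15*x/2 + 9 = (x - 6)*(x - 3/2)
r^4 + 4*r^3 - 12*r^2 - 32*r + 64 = (r - 2)^2*(r + 4)^2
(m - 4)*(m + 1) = m^2 - 3*m - 4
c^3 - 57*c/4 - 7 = (c - 4)*(c + 1/2)*(c + 7/2)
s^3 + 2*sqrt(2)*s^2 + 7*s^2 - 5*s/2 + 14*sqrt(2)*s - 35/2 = (s + 7)*(s - sqrt(2)/2)*(s + 5*sqrt(2)/2)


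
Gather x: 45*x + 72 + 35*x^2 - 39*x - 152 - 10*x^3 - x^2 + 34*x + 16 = -10*x^3 + 34*x^2 + 40*x - 64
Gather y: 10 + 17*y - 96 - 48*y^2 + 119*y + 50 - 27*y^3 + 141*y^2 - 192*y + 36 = -27*y^3 + 93*y^2 - 56*y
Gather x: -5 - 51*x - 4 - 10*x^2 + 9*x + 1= -10*x^2 - 42*x - 8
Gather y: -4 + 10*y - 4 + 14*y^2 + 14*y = 14*y^2 + 24*y - 8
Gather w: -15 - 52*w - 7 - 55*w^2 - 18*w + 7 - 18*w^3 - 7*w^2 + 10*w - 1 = -18*w^3 - 62*w^2 - 60*w - 16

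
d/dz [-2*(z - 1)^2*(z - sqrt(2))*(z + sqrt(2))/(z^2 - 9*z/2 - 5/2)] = 4*(-4*z^5 + 31*z^4 - 16*z^3 - 31*z^2 - 18*z + 38)/(4*z^4 - 36*z^3 + 61*z^2 + 90*z + 25)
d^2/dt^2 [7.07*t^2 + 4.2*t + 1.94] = 14.1400000000000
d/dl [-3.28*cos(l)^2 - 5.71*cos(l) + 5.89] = (6.56*cos(l) + 5.71)*sin(l)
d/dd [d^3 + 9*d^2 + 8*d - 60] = 3*d^2 + 18*d + 8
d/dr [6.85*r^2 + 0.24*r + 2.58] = 13.7*r + 0.24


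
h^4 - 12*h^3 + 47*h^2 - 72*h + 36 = (h - 6)*(h - 3)*(h - 2)*(h - 1)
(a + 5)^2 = a^2 + 10*a + 25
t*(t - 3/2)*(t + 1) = t^3 - t^2/2 - 3*t/2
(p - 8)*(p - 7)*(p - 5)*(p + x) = p^4 + p^3*x - 20*p^3 - 20*p^2*x + 131*p^2 + 131*p*x - 280*p - 280*x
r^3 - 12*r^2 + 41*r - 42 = (r - 7)*(r - 3)*(r - 2)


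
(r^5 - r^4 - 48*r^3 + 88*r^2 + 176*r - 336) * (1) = r^5 - r^4 - 48*r^3 + 88*r^2 + 176*r - 336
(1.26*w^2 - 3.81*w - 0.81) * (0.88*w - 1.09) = 1.1088*w^3 - 4.7262*w^2 + 3.4401*w + 0.8829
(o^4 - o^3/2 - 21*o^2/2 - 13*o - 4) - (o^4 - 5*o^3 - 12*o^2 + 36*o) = 9*o^3/2 + 3*o^2/2 - 49*o - 4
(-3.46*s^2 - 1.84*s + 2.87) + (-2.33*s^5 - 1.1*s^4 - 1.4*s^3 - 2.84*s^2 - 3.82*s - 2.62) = -2.33*s^5 - 1.1*s^4 - 1.4*s^3 - 6.3*s^2 - 5.66*s + 0.25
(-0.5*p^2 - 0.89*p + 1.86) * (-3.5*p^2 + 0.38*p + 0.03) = 1.75*p^4 + 2.925*p^3 - 6.8632*p^2 + 0.6801*p + 0.0558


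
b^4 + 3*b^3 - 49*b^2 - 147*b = b*(b - 7)*(b + 3)*(b + 7)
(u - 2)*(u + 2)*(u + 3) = u^3 + 3*u^2 - 4*u - 12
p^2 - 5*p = p*(p - 5)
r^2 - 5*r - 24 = (r - 8)*(r + 3)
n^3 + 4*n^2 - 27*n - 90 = (n - 5)*(n + 3)*(n + 6)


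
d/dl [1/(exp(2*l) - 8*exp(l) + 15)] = 2*(4 - exp(l))*exp(l)/(exp(2*l) - 8*exp(l) + 15)^2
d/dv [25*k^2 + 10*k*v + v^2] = 10*k + 2*v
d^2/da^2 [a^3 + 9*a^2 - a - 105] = 6*a + 18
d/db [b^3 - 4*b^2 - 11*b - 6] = 3*b^2 - 8*b - 11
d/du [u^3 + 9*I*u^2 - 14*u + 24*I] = 3*u^2 + 18*I*u - 14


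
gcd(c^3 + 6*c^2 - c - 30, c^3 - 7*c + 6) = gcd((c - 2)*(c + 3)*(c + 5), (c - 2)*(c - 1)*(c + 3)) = c^2 + c - 6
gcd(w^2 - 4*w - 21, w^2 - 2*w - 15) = w + 3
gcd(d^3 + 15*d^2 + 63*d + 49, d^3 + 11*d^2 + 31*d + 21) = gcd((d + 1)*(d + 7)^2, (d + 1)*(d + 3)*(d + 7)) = d^2 + 8*d + 7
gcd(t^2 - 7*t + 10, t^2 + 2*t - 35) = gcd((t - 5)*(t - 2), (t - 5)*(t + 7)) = t - 5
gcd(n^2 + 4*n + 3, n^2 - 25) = 1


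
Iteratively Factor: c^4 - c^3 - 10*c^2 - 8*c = (c + 2)*(c^3 - 3*c^2 - 4*c) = c*(c + 2)*(c^2 - 3*c - 4) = c*(c + 1)*(c + 2)*(c - 4)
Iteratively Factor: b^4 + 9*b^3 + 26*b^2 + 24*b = (b)*(b^3 + 9*b^2 + 26*b + 24) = b*(b + 4)*(b^2 + 5*b + 6) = b*(b + 3)*(b + 4)*(b + 2)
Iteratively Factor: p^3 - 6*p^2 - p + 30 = (p - 5)*(p^2 - p - 6) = (p - 5)*(p + 2)*(p - 3)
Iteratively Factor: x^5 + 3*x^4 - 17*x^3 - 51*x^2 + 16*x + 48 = (x + 4)*(x^4 - x^3 - 13*x^2 + x + 12) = (x + 1)*(x + 4)*(x^3 - 2*x^2 - 11*x + 12) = (x + 1)*(x + 3)*(x + 4)*(x^2 - 5*x + 4) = (x - 4)*(x + 1)*(x + 3)*(x + 4)*(x - 1)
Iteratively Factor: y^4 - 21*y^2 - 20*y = (y)*(y^3 - 21*y - 20) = y*(y - 5)*(y^2 + 5*y + 4) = y*(y - 5)*(y + 1)*(y + 4)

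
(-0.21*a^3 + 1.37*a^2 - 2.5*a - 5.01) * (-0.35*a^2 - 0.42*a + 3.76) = 0.0735*a^5 - 0.3913*a^4 - 0.49*a^3 + 7.9547*a^2 - 7.2958*a - 18.8376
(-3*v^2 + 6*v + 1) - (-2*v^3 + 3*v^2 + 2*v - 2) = 2*v^3 - 6*v^2 + 4*v + 3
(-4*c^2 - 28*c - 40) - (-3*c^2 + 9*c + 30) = -c^2 - 37*c - 70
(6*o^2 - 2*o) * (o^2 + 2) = 6*o^4 - 2*o^3 + 12*o^2 - 4*o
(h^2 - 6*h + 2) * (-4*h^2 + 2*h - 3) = -4*h^4 + 26*h^3 - 23*h^2 + 22*h - 6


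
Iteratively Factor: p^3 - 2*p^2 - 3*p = (p + 1)*(p^2 - 3*p) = (p - 3)*(p + 1)*(p)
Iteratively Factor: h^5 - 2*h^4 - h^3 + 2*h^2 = (h)*(h^4 - 2*h^3 - h^2 + 2*h) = h*(h - 2)*(h^3 - h) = h^2*(h - 2)*(h^2 - 1) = h^2*(h - 2)*(h + 1)*(h - 1)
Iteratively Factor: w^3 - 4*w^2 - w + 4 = (w - 4)*(w^2 - 1) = (w - 4)*(w + 1)*(w - 1)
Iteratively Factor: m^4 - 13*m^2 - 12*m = (m - 4)*(m^3 + 4*m^2 + 3*m) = m*(m - 4)*(m^2 + 4*m + 3) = m*(m - 4)*(m + 1)*(m + 3)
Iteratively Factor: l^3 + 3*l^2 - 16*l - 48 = (l + 3)*(l^2 - 16) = (l + 3)*(l + 4)*(l - 4)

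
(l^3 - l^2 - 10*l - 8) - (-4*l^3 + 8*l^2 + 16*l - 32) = 5*l^3 - 9*l^2 - 26*l + 24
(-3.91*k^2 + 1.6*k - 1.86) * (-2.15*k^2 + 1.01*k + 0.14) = 8.4065*k^4 - 7.3891*k^3 + 5.0676*k^2 - 1.6546*k - 0.2604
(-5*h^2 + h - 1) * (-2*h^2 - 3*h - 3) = 10*h^4 + 13*h^3 + 14*h^2 + 3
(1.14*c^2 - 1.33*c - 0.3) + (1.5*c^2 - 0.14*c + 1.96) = 2.64*c^2 - 1.47*c + 1.66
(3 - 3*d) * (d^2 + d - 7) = -3*d^3 + 24*d - 21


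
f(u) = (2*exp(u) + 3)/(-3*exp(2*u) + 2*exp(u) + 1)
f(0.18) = -5.96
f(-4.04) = 2.93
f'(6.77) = 0.00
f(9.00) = 0.00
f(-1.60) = 2.66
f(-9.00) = 3.00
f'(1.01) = 0.96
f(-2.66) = 2.79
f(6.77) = -0.00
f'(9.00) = 0.00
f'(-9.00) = 0.00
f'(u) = (2*exp(u) + 3)*(6*exp(2*u) - 2*exp(u))/(-3*exp(2*u) + 2*exp(u) + 1)^2 + 2*exp(u)/(-3*exp(2*u) + 2*exp(u) + 1)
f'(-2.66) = -0.15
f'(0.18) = 38.18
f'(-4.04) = -0.06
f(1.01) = -0.53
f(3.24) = -0.03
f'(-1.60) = -0.01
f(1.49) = -0.24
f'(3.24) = 0.03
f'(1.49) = 0.36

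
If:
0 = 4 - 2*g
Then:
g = 2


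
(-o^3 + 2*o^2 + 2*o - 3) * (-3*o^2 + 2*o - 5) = 3*o^5 - 8*o^4 + 3*o^3 + 3*o^2 - 16*o + 15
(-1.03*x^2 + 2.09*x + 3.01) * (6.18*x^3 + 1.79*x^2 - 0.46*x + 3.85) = -6.3654*x^5 + 11.0725*x^4 + 22.8167*x^3 + 0.461*x^2 + 6.6619*x + 11.5885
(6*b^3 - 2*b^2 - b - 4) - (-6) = 6*b^3 - 2*b^2 - b + 2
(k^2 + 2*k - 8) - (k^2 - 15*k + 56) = 17*k - 64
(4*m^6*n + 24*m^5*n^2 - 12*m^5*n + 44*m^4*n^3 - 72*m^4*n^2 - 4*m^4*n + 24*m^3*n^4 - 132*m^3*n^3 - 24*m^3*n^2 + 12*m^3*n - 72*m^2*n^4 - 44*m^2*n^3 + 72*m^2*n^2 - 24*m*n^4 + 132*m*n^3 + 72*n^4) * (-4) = -16*m^6*n - 96*m^5*n^2 + 48*m^5*n - 176*m^4*n^3 + 288*m^4*n^2 + 16*m^4*n - 96*m^3*n^4 + 528*m^3*n^3 + 96*m^3*n^2 - 48*m^3*n + 288*m^2*n^4 + 176*m^2*n^3 - 288*m^2*n^2 + 96*m*n^4 - 528*m*n^3 - 288*n^4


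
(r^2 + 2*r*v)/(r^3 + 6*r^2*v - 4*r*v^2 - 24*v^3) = r/(r^2 + 4*r*v - 12*v^2)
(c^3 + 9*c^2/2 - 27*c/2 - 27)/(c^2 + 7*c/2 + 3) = (c^2 + 3*c - 18)/(c + 2)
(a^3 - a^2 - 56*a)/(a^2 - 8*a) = a + 7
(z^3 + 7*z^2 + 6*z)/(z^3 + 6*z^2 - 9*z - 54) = z*(z + 1)/(z^2 - 9)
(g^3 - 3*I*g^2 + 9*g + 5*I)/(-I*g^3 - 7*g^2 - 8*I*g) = (I*g^2 + 4*g + 5*I)/(g*(g - 8*I))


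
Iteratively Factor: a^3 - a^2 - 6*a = (a + 2)*(a^2 - 3*a) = a*(a + 2)*(a - 3)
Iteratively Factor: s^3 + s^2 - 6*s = (s)*(s^2 + s - 6) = s*(s - 2)*(s + 3)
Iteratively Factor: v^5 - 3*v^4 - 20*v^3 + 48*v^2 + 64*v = (v + 1)*(v^4 - 4*v^3 - 16*v^2 + 64*v) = v*(v + 1)*(v^3 - 4*v^2 - 16*v + 64) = v*(v + 1)*(v + 4)*(v^2 - 8*v + 16) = v*(v - 4)*(v + 1)*(v + 4)*(v - 4)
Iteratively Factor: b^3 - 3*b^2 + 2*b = (b - 1)*(b^2 - 2*b) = (b - 2)*(b - 1)*(b)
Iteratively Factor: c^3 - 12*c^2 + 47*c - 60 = (c - 3)*(c^2 - 9*c + 20) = (c - 5)*(c - 3)*(c - 4)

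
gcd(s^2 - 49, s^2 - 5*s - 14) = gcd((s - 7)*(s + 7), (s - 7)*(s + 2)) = s - 7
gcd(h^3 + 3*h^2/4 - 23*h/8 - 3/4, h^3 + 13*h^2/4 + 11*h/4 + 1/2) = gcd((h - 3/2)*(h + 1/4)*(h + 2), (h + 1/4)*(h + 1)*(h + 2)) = h^2 + 9*h/4 + 1/2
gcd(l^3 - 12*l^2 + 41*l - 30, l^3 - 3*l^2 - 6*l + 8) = l - 1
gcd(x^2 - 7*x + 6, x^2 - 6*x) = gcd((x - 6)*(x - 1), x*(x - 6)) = x - 6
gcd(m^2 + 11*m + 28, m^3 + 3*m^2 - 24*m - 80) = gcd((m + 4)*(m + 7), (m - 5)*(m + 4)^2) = m + 4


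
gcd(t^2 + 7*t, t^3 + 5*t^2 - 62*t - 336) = t + 7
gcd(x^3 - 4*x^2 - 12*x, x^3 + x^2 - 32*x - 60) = x^2 - 4*x - 12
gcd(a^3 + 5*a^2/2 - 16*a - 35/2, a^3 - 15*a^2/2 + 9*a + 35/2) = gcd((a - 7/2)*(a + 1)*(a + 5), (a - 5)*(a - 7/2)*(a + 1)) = a^2 - 5*a/2 - 7/2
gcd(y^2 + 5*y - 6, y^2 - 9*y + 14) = 1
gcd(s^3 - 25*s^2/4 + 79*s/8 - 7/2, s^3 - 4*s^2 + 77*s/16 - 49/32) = s^2 - 9*s/4 + 7/8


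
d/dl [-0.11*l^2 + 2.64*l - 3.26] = 2.64 - 0.22*l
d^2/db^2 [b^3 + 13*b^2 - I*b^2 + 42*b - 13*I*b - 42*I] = 6*b + 26 - 2*I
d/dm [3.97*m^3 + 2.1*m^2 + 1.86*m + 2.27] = 11.91*m^2 + 4.2*m + 1.86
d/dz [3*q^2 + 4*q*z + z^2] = 4*q + 2*z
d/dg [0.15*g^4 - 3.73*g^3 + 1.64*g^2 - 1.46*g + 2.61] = 0.6*g^3 - 11.19*g^2 + 3.28*g - 1.46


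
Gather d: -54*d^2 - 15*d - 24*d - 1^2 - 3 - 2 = -54*d^2 - 39*d - 6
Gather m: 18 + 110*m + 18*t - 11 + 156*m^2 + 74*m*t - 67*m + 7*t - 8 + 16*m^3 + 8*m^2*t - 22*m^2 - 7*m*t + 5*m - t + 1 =16*m^3 + m^2*(8*t + 134) + m*(67*t + 48) + 24*t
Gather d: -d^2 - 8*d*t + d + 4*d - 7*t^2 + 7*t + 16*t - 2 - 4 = -d^2 + d*(5 - 8*t) - 7*t^2 + 23*t - 6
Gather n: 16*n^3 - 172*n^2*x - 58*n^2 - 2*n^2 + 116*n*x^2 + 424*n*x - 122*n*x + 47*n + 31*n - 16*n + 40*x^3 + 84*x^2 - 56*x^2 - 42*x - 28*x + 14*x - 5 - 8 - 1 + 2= 16*n^3 + n^2*(-172*x - 60) + n*(116*x^2 + 302*x + 62) + 40*x^3 + 28*x^2 - 56*x - 12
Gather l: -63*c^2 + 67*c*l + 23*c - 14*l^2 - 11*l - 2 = -63*c^2 + 23*c - 14*l^2 + l*(67*c - 11) - 2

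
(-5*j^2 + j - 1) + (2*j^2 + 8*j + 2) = -3*j^2 + 9*j + 1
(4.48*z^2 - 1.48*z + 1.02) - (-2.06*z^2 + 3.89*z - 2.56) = 6.54*z^2 - 5.37*z + 3.58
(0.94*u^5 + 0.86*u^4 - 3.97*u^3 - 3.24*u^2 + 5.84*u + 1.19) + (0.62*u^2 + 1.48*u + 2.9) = 0.94*u^5 + 0.86*u^4 - 3.97*u^3 - 2.62*u^2 + 7.32*u + 4.09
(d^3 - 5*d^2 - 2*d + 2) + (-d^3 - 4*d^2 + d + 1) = -9*d^2 - d + 3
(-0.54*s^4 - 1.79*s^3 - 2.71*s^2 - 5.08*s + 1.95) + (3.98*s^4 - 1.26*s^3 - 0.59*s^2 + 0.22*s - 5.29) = 3.44*s^4 - 3.05*s^3 - 3.3*s^2 - 4.86*s - 3.34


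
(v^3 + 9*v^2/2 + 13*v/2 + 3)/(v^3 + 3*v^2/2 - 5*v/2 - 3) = (2*v + 3)/(2*v - 3)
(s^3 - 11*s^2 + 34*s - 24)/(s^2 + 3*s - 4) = (s^2 - 10*s + 24)/(s + 4)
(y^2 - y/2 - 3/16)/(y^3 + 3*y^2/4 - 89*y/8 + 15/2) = (4*y + 1)/(2*(2*y^2 + 3*y - 20))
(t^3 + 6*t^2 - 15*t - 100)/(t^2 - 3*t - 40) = (t^2 + t - 20)/(t - 8)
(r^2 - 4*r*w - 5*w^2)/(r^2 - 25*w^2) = (r + w)/(r + 5*w)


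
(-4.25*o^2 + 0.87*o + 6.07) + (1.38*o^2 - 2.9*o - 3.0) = -2.87*o^2 - 2.03*o + 3.07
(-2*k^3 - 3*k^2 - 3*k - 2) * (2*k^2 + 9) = -4*k^5 - 6*k^4 - 24*k^3 - 31*k^2 - 27*k - 18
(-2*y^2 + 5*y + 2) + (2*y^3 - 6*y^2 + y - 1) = 2*y^3 - 8*y^2 + 6*y + 1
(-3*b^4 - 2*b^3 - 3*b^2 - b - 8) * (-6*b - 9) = 18*b^5 + 39*b^4 + 36*b^3 + 33*b^2 + 57*b + 72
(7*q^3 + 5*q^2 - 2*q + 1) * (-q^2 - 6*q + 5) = -7*q^5 - 47*q^4 + 7*q^3 + 36*q^2 - 16*q + 5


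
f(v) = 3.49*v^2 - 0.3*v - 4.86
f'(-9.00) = -63.12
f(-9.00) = 280.53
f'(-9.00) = -63.12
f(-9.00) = 280.53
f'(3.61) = 24.90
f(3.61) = 39.54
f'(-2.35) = -16.70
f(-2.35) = 15.12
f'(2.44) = 16.73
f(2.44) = 15.19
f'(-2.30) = -16.35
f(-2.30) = 14.29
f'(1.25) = 8.42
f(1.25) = 0.22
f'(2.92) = 20.08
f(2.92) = 24.02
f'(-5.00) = -35.20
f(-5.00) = 83.89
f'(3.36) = 23.15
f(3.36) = 33.53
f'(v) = 6.98*v - 0.3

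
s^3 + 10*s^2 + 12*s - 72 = (s - 2)*(s + 6)^2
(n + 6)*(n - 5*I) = n^2 + 6*n - 5*I*n - 30*I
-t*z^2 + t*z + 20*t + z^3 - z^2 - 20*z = (-t + z)*(z - 5)*(z + 4)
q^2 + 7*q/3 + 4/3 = (q + 1)*(q + 4/3)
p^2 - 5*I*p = p*(p - 5*I)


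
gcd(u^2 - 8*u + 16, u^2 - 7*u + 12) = u - 4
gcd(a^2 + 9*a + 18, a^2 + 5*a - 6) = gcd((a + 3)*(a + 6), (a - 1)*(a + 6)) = a + 6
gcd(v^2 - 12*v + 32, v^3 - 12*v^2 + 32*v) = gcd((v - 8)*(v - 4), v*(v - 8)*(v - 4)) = v^2 - 12*v + 32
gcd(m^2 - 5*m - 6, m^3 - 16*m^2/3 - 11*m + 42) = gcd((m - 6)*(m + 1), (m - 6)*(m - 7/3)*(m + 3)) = m - 6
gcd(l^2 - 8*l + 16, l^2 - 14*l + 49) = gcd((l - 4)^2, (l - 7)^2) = 1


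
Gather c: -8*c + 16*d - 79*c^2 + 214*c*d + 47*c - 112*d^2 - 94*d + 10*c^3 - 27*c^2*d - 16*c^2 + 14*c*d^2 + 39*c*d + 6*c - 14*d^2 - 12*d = 10*c^3 + c^2*(-27*d - 95) + c*(14*d^2 + 253*d + 45) - 126*d^2 - 90*d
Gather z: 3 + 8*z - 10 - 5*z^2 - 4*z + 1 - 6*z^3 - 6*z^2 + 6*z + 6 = -6*z^3 - 11*z^2 + 10*z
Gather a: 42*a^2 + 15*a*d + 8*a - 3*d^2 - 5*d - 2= 42*a^2 + a*(15*d + 8) - 3*d^2 - 5*d - 2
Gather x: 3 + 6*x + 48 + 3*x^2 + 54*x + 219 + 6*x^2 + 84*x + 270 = 9*x^2 + 144*x + 540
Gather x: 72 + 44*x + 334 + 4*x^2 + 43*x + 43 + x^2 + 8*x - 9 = 5*x^2 + 95*x + 440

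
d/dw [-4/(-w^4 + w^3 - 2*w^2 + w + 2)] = 4*(-4*w^3 + 3*w^2 - 4*w + 1)/(-w^4 + w^3 - 2*w^2 + w + 2)^2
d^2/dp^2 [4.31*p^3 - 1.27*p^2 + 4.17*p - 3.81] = 25.86*p - 2.54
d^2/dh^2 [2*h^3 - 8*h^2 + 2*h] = 12*h - 16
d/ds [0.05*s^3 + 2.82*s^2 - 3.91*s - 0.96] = 0.15*s^2 + 5.64*s - 3.91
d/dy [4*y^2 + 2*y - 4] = 8*y + 2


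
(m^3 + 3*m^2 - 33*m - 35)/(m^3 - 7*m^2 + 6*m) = (m^3 + 3*m^2 - 33*m - 35)/(m*(m^2 - 7*m + 6))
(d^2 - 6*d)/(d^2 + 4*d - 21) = d*(d - 6)/(d^2 + 4*d - 21)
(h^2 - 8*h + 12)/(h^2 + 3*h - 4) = (h^2 - 8*h + 12)/(h^2 + 3*h - 4)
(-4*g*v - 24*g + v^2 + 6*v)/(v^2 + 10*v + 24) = (-4*g + v)/(v + 4)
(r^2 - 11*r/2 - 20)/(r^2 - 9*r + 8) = (r + 5/2)/(r - 1)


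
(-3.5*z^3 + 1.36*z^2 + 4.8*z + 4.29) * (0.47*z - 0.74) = -1.645*z^4 + 3.2292*z^3 + 1.2496*z^2 - 1.5357*z - 3.1746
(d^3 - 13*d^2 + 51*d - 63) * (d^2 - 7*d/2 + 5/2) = d^5 - 33*d^4/2 + 99*d^3 - 274*d^2 + 348*d - 315/2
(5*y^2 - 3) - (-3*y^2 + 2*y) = 8*y^2 - 2*y - 3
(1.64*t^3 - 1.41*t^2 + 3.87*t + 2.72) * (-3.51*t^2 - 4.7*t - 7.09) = -5.7564*t^5 - 2.7589*t^4 - 18.5843*t^3 - 17.7393*t^2 - 40.2223*t - 19.2848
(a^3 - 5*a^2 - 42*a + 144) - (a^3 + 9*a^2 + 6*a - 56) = -14*a^2 - 48*a + 200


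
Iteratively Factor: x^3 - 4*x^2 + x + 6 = (x + 1)*(x^2 - 5*x + 6) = (x - 3)*(x + 1)*(x - 2)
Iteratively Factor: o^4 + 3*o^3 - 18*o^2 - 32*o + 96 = (o + 4)*(o^3 - o^2 - 14*o + 24) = (o + 4)^2*(o^2 - 5*o + 6) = (o - 3)*(o + 4)^2*(o - 2)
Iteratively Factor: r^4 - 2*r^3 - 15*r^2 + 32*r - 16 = (r - 1)*(r^3 - r^2 - 16*r + 16) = (r - 1)^2*(r^2 - 16) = (r - 4)*(r - 1)^2*(r + 4)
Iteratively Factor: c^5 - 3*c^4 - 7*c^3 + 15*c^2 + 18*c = (c - 3)*(c^4 - 7*c^2 - 6*c) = (c - 3)*(c + 1)*(c^3 - c^2 - 6*c) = (c - 3)*(c + 1)*(c + 2)*(c^2 - 3*c) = c*(c - 3)*(c + 1)*(c + 2)*(c - 3)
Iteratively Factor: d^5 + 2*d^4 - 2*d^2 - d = (d + 1)*(d^4 + d^3 - d^2 - d) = (d + 1)^2*(d^3 - d) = (d + 1)^3*(d^2 - d) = (d - 1)*(d + 1)^3*(d)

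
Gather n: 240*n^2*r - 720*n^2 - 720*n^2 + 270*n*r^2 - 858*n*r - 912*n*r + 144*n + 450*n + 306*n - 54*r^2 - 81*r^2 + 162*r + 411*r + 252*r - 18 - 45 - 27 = n^2*(240*r - 1440) + n*(270*r^2 - 1770*r + 900) - 135*r^2 + 825*r - 90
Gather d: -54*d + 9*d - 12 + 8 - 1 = -45*d - 5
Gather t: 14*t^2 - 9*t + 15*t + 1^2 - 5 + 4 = 14*t^2 + 6*t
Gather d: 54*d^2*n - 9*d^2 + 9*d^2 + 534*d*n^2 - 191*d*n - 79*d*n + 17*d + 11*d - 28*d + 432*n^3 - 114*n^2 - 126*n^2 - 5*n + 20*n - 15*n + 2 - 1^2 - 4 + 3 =54*d^2*n + d*(534*n^2 - 270*n) + 432*n^3 - 240*n^2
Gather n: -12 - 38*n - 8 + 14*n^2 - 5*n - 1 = 14*n^2 - 43*n - 21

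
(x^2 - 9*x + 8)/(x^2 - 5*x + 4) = (x - 8)/(x - 4)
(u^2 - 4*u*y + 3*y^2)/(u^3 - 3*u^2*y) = (u - y)/u^2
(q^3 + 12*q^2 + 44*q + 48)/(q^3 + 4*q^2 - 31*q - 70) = (q^2 + 10*q + 24)/(q^2 + 2*q - 35)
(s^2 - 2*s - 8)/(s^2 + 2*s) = (s - 4)/s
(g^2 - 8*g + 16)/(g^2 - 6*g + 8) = (g - 4)/(g - 2)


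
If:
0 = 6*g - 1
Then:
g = 1/6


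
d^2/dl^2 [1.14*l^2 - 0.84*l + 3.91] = 2.28000000000000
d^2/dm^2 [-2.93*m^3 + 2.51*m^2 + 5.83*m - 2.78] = 5.02 - 17.58*m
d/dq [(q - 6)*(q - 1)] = 2*q - 7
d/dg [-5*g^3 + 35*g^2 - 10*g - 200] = -15*g^2 + 70*g - 10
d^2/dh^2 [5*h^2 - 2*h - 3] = 10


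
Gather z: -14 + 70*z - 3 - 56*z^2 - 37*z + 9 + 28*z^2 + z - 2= -28*z^2 + 34*z - 10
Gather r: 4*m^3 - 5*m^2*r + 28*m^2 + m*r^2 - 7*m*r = 4*m^3 + 28*m^2 + m*r^2 + r*(-5*m^2 - 7*m)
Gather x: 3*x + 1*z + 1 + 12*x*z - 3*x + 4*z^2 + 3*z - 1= 12*x*z + 4*z^2 + 4*z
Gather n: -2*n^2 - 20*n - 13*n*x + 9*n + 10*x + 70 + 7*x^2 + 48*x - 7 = -2*n^2 + n*(-13*x - 11) + 7*x^2 + 58*x + 63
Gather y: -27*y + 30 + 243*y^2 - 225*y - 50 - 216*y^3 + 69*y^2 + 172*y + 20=-216*y^3 + 312*y^2 - 80*y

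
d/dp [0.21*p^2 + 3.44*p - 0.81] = 0.42*p + 3.44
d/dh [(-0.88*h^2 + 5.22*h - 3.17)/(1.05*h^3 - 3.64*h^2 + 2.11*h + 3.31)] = (0.924*h^4 - 10.962*h^3 + 27.1295*h^2 - 28.9032*h + 23.9669)/(1.1025*h^6 - 7.644*h^5 + 17.6806*h^4 - 8.4098*h^3 - 19.6447*h^2 + 13.9682*h + 10.9561)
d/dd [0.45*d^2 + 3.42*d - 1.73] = 0.9*d + 3.42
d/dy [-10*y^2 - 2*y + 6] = -20*y - 2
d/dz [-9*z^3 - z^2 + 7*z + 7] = -27*z^2 - 2*z + 7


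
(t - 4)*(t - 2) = t^2 - 6*t + 8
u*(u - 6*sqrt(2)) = u^2 - 6*sqrt(2)*u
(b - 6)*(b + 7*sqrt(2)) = b^2 - 6*b + 7*sqrt(2)*b - 42*sqrt(2)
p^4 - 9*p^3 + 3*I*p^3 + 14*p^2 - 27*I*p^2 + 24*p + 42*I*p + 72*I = (p - 6)*(p - 4)*(p + 1)*(p + 3*I)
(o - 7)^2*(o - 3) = o^3 - 17*o^2 + 91*o - 147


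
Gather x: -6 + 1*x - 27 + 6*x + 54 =7*x + 21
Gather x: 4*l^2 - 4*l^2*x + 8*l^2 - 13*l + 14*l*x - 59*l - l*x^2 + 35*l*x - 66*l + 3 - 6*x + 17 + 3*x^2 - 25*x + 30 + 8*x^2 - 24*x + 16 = 12*l^2 - 138*l + x^2*(11 - l) + x*(-4*l^2 + 49*l - 55) + 66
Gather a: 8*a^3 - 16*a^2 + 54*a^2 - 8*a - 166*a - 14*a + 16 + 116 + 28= 8*a^3 + 38*a^2 - 188*a + 160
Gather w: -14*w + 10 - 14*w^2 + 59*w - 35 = -14*w^2 + 45*w - 25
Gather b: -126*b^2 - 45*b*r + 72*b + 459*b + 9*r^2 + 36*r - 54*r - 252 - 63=-126*b^2 + b*(531 - 45*r) + 9*r^2 - 18*r - 315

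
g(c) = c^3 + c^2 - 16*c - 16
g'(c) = 3*c^2 + 2*c - 16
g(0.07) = -17.11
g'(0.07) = -15.85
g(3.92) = -3.12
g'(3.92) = 37.94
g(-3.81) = 4.17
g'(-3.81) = 19.93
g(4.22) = 9.44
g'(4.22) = 45.87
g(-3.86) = 3.15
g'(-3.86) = 20.98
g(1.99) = -36.00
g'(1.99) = -0.14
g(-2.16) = 13.15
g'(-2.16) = -6.32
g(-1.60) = 8.06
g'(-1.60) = -11.52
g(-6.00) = -100.00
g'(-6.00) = 80.00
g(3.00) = -28.00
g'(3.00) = 17.00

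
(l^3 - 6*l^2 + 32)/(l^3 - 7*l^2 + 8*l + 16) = (l + 2)/(l + 1)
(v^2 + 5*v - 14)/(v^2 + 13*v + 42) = (v - 2)/(v + 6)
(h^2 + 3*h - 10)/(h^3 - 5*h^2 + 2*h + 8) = (h + 5)/(h^2 - 3*h - 4)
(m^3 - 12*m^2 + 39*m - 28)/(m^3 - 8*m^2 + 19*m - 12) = (m - 7)/(m - 3)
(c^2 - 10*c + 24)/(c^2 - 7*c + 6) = (c - 4)/(c - 1)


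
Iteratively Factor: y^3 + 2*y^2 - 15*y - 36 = (y + 3)*(y^2 - y - 12) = (y - 4)*(y + 3)*(y + 3)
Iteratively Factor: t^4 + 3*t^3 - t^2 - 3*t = (t - 1)*(t^3 + 4*t^2 + 3*t) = t*(t - 1)*(t^2 + 4*t + 3) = t*(t - 1)*(t + 1)*(t + 3)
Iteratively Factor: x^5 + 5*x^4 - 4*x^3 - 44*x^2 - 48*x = (x + 2)*(x^4 + 3*x^3 - 10*x^2 - 24*x) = (x + 2)*(x + 4)*(x^3 - x^2 - 6*x) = x*(x + 2)*(x + 4)*(x^2 - x - 6) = x*(x - 3)*(x + 2)*(x + 4)*(x + 2)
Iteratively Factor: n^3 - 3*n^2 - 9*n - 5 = (n + 1)*(n^2 - 4*n - 5) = (n + 1)^2*(n - 5)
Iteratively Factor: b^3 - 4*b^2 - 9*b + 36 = (b - 4)*(b^2 - 9) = (b - 4)*(b + 3)*(b - 3)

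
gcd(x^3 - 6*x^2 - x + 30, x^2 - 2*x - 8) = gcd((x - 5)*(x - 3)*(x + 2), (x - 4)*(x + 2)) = x + 2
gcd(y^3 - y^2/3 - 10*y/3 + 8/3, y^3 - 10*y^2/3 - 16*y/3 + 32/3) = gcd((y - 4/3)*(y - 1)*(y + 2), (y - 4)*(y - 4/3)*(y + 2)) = y^2 + 2*y/3 - 8/3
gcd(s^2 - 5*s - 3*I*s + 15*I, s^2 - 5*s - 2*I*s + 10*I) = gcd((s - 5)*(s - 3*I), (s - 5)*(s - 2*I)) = s - 5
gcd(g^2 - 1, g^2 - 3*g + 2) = g - 1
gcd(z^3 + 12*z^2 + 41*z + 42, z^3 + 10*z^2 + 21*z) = z^2 + 10*z + 21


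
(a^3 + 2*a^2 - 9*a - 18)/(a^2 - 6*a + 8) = (a^3 + 2*a^2 - 9*a - 18)/(a^2 - 6*a + 8)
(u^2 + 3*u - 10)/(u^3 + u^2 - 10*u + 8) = (u + 5)/(u^2 + 3*u - 4)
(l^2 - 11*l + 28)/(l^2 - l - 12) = (l - 7)/(l + 3)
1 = 1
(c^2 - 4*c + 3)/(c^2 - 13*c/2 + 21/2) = 2*(c - 1)/(2*c - 7)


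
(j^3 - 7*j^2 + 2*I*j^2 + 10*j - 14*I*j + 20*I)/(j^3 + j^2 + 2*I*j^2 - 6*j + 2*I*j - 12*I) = (j - 5)/(j + 3)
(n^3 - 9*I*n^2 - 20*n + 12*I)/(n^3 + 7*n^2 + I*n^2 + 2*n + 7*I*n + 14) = (n^2 - 8*I*n - 12)/(n^2 + n*(7 + 2*I) + 14*I)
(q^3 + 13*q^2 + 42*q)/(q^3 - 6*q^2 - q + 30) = q*(q^2 + 13*q + 42)/(q^3 - 6*q^2 - q + 30)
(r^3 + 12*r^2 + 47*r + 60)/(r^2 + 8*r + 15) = r + 4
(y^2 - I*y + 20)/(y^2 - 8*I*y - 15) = (y + 4*I)/(y - 3*I)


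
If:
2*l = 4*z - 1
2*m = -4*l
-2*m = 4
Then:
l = 1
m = -2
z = 3/4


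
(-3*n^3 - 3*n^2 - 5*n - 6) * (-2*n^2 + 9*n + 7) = 6*n^5 - 21*n^4 - 38*n^3 - 54*n^2 - 89*n - 42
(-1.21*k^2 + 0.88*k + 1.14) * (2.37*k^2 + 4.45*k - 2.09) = -2.8677*k^4 - 3.2989*k^3 + 9.1467*k^2 + 3.2338*k - 2.3826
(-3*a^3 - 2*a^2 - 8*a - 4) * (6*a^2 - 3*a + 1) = -18*a^5 - 3*a^4 - 45*a^3 - 2*a^2 + 4*a - 4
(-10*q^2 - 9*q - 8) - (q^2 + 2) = -11*q^2 - 9*q - 10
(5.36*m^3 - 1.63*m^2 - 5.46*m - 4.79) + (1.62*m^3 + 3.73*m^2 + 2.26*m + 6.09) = 6.98*m^3 + 2.1*m^2 - 3.2*m + 1.3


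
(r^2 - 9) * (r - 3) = r^3 - 3*r^2 - 9*r + 27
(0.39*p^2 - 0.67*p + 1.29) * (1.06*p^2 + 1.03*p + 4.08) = 0.4134*p^4 - 0.3085*p^3 + 2.2685*p^2 - 1.4049*p + 5.2632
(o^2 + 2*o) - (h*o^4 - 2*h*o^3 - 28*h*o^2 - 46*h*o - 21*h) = -h*o^4 + 2*h*o^3 + 28*h*o^2 + 46*h*o + 21*h + o^2 + 2*o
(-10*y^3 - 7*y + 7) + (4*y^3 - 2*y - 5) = -6*y^3 - 9*y + 2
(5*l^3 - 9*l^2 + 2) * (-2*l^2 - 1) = -10*l^5 + 18*l^4 - 5*l^3 + 5*l^2 - 2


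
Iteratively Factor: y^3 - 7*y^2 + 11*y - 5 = (y - 1)*(y^2 - 6*y + 5) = (y - 1)^2*(y - 5)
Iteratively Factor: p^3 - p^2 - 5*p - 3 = (p + 1)*(p^2 - 2*p - 3) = (p + 1)^2*(p - 3)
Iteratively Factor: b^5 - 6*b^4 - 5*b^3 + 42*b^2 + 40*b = (b - 5)*(b^4 - b^3 - 10*b^2 - 8*b) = b*(b - 5)*(b^3 - b^2 - 10*b - 8) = b*(b - 5)*(b + 2)*(b^2 - 3*b - 4) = b*(b - 5)*(b - 4)*(b + 2)*(b + 1)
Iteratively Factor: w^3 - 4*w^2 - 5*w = (w - 5)*(w^2 + w) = (w - 5)*(w + 1)*(w)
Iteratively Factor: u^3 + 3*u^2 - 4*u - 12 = (u - 2)*(u^2 + 5*u + 6) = (u - 2)*(u + 2)*(u + 3)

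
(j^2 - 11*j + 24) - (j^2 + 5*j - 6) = 30 - 16*j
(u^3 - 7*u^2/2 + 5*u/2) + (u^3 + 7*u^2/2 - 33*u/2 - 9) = 2*u^3 - 14*u - 9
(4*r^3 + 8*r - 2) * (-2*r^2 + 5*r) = -8*r^5 + 20*r^4 - 16*r^3 + 44*r^2 - 10*r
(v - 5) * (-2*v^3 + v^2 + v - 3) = -2*v^4 + 11*v^3 - 4*v^2 - 8*v + 15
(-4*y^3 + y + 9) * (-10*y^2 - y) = 40*y^5 + 4*y^4 - 10*y^3 - 91*y^2 - 9*y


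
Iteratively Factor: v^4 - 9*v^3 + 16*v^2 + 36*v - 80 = (v + 2)*(v^3 - 11*v^2 + 38*v - 40) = (v - 2)*(v + 2)*(v^2 - 9*v + 20) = (v - 5)*(v - 2)*(v + 2)*(v - 4)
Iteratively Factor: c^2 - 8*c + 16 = (c - 4)*(c - 4)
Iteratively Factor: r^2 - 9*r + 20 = (r - 5)*(r - 4)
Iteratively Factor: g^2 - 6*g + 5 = (g - 1)*(g - 5)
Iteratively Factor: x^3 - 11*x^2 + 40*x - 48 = (x - 3)*(x^2 - 8*x + 16) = (x - 4)*(x - 3)*(x - 4)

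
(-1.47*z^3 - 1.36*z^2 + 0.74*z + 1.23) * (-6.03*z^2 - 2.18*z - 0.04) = 8.8641*z^5 + 11.4054*z^4 - 1.4386*z^3 - 8.9757*z^2 - 2.711*z - 0.0492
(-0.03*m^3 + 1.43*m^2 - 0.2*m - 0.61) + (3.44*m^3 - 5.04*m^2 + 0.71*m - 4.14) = 3.41*m^3 - 3.61*m^2 + 0.51*m - 4.75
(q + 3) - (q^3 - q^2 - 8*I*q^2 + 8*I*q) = -q^3 + q^2 + 8*I*q^2 + q - 8*I*q + 3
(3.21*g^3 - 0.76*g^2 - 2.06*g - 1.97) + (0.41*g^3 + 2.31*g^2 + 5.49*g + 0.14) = 3.62*g^3 + 1.55*g^2 + 3.43*g - 1.83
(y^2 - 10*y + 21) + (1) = y^2 - 10*y + 22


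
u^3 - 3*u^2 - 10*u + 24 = (u - 4)*(u - 2)*(u + 3)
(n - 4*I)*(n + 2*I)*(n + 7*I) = n^3 + 5*I*n^2 + 22*n + 56*I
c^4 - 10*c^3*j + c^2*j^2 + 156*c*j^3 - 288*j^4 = (c - 8*j)*(c - 3*j)^2*(c + 4*j)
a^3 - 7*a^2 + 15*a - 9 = (a - 3)^2*(a - 1)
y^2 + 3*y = y*(y + 3)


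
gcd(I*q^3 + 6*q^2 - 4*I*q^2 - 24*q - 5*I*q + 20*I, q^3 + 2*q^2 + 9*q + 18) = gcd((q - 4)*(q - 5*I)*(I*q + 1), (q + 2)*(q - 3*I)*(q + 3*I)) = 1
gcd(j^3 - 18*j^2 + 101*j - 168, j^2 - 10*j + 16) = j - 8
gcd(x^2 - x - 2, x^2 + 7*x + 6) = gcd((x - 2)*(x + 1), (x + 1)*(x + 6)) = x + 1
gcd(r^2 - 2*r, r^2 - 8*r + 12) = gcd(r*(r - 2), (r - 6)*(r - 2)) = r - 2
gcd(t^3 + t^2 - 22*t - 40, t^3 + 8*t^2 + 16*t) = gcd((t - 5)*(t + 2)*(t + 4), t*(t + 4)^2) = t + 4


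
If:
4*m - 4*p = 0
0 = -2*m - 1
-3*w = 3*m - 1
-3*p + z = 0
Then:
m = -1/2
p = -1/2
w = 5/6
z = -3/2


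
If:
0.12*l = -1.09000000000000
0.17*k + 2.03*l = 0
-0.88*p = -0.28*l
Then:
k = 108.47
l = -9.08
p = -2.89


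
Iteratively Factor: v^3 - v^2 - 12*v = (v + 3)*(v^2 - 4*v) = v*(v + 3)*(v - 4)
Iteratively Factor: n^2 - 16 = (n - 4)*(n + 4)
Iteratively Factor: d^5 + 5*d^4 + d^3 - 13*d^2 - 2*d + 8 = (d - 1)*(d^4 + 6*d^3 + 7*d^2 - 6*d - 8) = (d - 1)*(d + 2)*(d^3 + 4*d^2 - d - 4) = (d - 1)*(d + 2)*(d + 4)*(d^2 - 1) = (d - 1)*(d + 1)*(d + 2)*(d + 4)*(d - 1)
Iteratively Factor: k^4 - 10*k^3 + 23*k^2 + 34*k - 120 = (k - 3)*(k^3 - 7*k^2 + 2*k + 40) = (k - 4)*(k - 3)*(k^2 - 3*k - 10) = (k - 4)*(k - 3)*(k + 2)*(k - 5)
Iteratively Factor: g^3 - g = (g - 1)*(g^2 + g) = g*(g - 1)*(g + 1)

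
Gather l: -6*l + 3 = 3 - 6*l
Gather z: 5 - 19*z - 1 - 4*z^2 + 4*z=-4*z^2 - 15*z + 4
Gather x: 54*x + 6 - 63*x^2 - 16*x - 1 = -63*x^2 + 38*x + 5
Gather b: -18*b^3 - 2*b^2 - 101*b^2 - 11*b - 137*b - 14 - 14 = -18*b^3 - 103*b^2 - 148*b - 28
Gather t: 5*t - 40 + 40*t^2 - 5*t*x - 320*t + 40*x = 40*t^2 + t*(-5*x - 315) + 40*x - 40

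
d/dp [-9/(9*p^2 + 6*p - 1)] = 54*(3*p + 1)/(9*p^2 + 6*p - 1)^2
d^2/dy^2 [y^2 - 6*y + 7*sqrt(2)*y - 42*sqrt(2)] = 2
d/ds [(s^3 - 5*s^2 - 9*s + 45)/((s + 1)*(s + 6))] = (s^4 + 14*s^3 - 8*s^2 - 150*s - 369)/(s^4 + 14*s^3 + 61*s^2 + 84*s + 36)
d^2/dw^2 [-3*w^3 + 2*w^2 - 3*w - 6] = 4 - 18*w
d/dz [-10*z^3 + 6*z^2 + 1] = 6*z*(2 - 5*z)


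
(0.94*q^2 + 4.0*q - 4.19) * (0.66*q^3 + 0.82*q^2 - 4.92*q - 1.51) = 0.6204*q^5 + 3.4108*q^4 - 4.1102*q^3 - 24.5352*q^2 + 14.5748*q + 6.3269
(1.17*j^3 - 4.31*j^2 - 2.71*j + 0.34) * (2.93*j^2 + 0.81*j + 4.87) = 3.4281*j^5 - 11.6806*j^4 - 5.7335*j^3 - 22.1886*j^2 - 12.9223*j + 1.6558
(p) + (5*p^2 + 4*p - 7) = 5*p^2 + 5*p - 7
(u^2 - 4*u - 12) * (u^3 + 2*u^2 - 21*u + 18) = u^5 - 2*u^4 - 41*u^3 + 78*u^2 + 180*u - 216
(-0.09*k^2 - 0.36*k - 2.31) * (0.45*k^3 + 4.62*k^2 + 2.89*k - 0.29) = -0.0405*k^5 - 0.5778*k^4 - 2.9628*k^3 - 11.6865*k^2 - 6.5715*k + 0.6699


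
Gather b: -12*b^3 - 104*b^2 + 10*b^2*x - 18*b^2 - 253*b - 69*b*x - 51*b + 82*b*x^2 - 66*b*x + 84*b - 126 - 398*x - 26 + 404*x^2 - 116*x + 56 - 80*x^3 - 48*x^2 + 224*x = -12*b^3 + b^2*(10*x - 122) + b*(82*x^2 - 135*x - 220) - 80*x^3 + 356*x^2 - 290*x - 96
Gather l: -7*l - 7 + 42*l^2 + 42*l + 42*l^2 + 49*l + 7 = 84*l^2 + 84*l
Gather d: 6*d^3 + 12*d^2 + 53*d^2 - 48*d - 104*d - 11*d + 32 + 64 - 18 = 6*d^3 + 65*d^2 - 163*d + 78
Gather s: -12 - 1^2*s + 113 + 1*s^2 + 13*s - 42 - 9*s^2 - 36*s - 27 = -8*s^2 - 24*s + 32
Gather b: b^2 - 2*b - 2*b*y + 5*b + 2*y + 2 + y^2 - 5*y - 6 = b^2 + b*(3 - 2*y) + y^2 - 3*y - 4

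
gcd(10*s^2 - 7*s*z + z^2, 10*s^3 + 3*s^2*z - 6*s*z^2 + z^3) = 10*s^2 - 7*s*z + z^2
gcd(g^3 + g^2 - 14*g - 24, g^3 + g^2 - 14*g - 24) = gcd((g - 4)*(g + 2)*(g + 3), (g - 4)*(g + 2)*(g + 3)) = g^3 + g^2 - 14*g - 24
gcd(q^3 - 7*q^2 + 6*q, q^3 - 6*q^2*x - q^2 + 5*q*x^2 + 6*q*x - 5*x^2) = q - 1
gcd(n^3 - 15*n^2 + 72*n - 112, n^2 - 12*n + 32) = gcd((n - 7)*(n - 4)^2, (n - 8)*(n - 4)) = n - 4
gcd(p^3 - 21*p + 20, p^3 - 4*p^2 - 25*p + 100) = p^2 + p - 20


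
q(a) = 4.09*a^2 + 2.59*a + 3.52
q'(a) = 8.18*a + 2.59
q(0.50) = 5.84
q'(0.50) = 6.68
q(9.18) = 371.97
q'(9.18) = 77.68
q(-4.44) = 72.65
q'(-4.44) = -33.73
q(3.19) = 53.40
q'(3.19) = 28.68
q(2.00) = 25.06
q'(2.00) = 18.95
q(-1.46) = 8.46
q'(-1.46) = -9.35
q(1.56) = 17.51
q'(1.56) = 15.35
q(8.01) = 286.68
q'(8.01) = 68.11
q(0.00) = 3.52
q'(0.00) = 2.59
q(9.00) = 358.12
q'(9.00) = 76.21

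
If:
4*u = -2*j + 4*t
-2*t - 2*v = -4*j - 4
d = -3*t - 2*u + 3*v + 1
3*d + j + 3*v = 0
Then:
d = 9/26 - 35*v/26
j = 27*v/26 - 27/26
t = 14*v/13 - 1/13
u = 29*v/52 + 23/52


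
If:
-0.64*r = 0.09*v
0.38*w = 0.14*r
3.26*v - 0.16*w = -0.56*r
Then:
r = 0.00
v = 0.00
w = 0.00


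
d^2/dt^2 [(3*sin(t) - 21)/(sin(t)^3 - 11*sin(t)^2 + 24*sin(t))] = 6*(-2*sin(t)^4 + 48*sin(t)^3 - 433*sin(t)^2 + 1655*sin(t) - 2059 - 1029/sin(t) + 5544/sin(t)^2 - 4032/sin(t)^3)/((sin(t) - 8)^3*(sin(t) - 3)^3)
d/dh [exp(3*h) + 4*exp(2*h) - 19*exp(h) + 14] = (3*exp(2*h) + 8*exp(h) - 19)*exp(h)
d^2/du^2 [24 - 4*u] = 0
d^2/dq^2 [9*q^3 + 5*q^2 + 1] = 54*q + 10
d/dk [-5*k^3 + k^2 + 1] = k*(2 - 15*k)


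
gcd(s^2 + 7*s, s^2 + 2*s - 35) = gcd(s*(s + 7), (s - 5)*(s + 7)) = s + 7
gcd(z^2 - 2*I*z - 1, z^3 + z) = z - I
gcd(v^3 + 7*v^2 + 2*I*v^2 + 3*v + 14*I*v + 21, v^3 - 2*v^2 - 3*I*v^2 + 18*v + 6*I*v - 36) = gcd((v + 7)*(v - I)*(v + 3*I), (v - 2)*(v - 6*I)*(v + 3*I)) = v + 3*I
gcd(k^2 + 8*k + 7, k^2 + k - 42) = k + 7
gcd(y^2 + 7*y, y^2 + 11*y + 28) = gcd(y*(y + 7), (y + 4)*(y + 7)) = y + 7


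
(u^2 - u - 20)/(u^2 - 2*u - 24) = (u - 5)/(u - 6)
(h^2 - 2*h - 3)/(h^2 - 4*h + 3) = (h + 1)/(h - 1)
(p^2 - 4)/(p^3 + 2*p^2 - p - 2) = (p - 2)/(p^2 - 1)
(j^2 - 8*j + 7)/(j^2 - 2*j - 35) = (j - 1)/(j + 5)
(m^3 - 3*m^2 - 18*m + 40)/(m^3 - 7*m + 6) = (m^2 - m - 20)/(m^2 + 2*m - 3)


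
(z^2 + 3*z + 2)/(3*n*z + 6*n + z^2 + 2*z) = (z + 1)/(3*n + z)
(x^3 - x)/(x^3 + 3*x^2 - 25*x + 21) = x*(x + 1)/(x^2 + 4*x - 21)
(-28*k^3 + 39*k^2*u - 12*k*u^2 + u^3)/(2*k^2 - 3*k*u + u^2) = (28*k^2 - 11*k*u + u^2)/(-2*k + u)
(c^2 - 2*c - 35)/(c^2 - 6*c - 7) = (c + 5)/(c + 1)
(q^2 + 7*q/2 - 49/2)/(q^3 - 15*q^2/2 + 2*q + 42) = (q + 7)/(q^2 - 4*q - 12)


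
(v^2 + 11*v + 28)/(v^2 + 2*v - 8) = (v + 7)/(v - 2)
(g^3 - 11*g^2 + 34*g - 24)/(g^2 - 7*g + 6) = g - 4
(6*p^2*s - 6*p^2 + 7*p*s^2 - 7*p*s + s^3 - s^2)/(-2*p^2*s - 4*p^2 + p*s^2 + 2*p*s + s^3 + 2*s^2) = (6*p^2*s - 6*p^2 + 7*p*s^2 - 7*p*s + s^3 - s^2)/(-2*p^2*s - 4*p^2 + p*s^2 + 2*p*s + s^3 + 2*s^2)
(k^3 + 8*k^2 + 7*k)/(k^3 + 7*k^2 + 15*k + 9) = k*(k + 7)/(k^2 + 6*k + 9)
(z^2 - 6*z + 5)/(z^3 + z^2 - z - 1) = (z - 5)/(z^2 + 2*z + 1)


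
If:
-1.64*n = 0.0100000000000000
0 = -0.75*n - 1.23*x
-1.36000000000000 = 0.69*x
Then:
No Solution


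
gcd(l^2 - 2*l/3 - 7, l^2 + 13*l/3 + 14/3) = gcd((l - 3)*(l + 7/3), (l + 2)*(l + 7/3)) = l + 7/3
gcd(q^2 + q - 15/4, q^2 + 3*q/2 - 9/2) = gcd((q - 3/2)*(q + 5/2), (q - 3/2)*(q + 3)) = q - 3/2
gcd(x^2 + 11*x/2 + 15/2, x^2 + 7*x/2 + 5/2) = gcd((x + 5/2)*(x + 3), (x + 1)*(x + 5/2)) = x + 5/2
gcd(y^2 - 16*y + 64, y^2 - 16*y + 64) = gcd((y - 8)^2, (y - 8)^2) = y^2 - 16*y + 64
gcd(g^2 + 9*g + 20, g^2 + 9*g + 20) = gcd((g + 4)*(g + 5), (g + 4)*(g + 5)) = g^2 + 9*g + 20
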